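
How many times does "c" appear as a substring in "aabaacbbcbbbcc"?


Searching for "c" in "aabaacbbcbbbcc"
Scanning each position:
  Position 0: "a" => no
  Position 1: "a" => no
  Position 2: "b" => no
  Position 3: "a" => no
  Position 4: "a" => no
  Position 5: "c" => MATCH
  Position 6: "b" => no
  Position 7: "b" => no
  Position 8: "c" => MATCH
  Position 9: "b" => no
  Position 10: "b" => no
  Position 11: "b" => no
  Position 12: "c" => MATCH
  Position 13: "c" => MATCH
Total occurrences: 4

4


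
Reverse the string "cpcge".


Input: cpcge
Reading characters right to left:
  Position 4: 'e'
  Position 3: 'g'
  Position 2: 'c'
  Position 1: 'p'
  Position 0: 'c'
Reversed: egcpc

egcpc


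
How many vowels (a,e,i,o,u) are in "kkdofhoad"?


Input: kkdofhoad
Checking each character:
  'k' at position 0: consonant
  'k' at position 1: consonant
  'd' at position 2: consonant
  'o' at position 3: vowel (running total: 1)
  'f' at position 4: consonant
  'h' at position 5: consonant
  'o' at position 6: vowel (running total: 2)
  'a' at position 7: vowel (running total: 3)
  'd' at position 8: consonant
Total vowels: 3

3


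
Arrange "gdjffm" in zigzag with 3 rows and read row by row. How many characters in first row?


Zigzag "gdjffm" into 3 rows:
Placing characters:
  'g' => row 0
  'd' => row 1
  'j' => row 2
  'f' => row 1
  'f' => row 0
  'm' => row 1
Rows:
  Row 0: "gf"
  Row 1: "dfm"
  Row 2: "j"
First row length: 2

2


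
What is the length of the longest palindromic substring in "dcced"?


Input: "dcced"
Checking substrings for palindromes:
  [1:3] "cc" (len 2) => palindrome
Longest palindromic substring: "cc" with length 2

2


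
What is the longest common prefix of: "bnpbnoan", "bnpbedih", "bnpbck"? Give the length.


Words: bnpbnoan, bnpbedih, bnpbck
  Position 0: all 'b' => match
  Position 1: all 'n' => match
  Position 2: all 'p' => match
  Position 3: all 'b' => match
  Position 4: ('n', 'e', 'c') => mismatch, stop
LCP = "bnpb" (length 4)

4


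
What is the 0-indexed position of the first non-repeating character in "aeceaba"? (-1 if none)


Input: aeceaba
Character frequencies:
  'a': 3
  'b': 1
  'c': 1
  'e': 2
Scanning left to right for freq == 1:
  Position 0 ('a'): freq=3, skip
  Position 1 ('e'): freq=2, skip
  Position 2 ('c'): unique! => answer = 2

2


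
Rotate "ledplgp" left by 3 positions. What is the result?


Input: "ledplgp", rotate left by 3
First 3 characters: "led"
Remaining characters: "plgp"
Concatenate remaining + first: "plgp" + "led" = "plgpled"

plgpled


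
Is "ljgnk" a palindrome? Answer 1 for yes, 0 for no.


Input: ljgnk
Reversed: kngjl
  Compare pos 0 ('l') with pos 4 ('k'): MISMATCH
  Compare pos 1 ('j') with pos 3 ('n'): MISMATCH
Result: not a palindrome

0


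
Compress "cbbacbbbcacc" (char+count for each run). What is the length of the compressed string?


Input: cbbacbbbcacc
Runs:
  'c' x 1 => "c1"
  'b' x 2 => "b2"
  'a' x 1 => "a1"
  'c' x 1 => "c1"
  'b' x 3 => "b3"
  'c' x 1 => "c1"
  'a' x 1 => "a1"
  'c' x 2 => "c2"
Compressed: "c1b2a1c1b3c1a1c2"
Compressed length: 16

16


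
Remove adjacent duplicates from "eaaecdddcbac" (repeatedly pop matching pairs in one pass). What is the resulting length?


Input: eaaecdddcbac
Stack-based adjacent duplicate removal:
  Read 'e': push. Stack: e
  Read 'a': push. Stack: ea
  Read 'a': matches stack top 'a' => pop. Stack: e
  Read 'e': matches stack top 'e' => pop. Stack: (empty)
  Read 'c': push. Stack: c
  Read 'd': push. Stack: cd
  Read 'd': matches stack top 'd' => pop. Stack: c
  Read 'd': push. Stack: cd
  Read 'c': push. Stack: cdc
  Read 'b': push. Stack: cdcb
  Read 'a': push. Stack: cdcba
  Read 'c': push. Stack: cdcbac
Final stack: "cdcbac" (length 6)

6


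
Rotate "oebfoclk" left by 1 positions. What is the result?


Input: "oebfoclk", rotate left by 1
First 1 characters: "o"
Remaining characters: "ebfoclk"
Concatenate remaining + first: "ebfoclk" + "o" = "ebfoclko"

ebfoclko


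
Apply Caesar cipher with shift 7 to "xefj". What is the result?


Caesar cipher: shift "xefj" by 7
  'x' (pos 23) + 7 = pos 4 = 'e'
  'e' (pos 4) + 7 = pos 11 = 'l'
  'f' (pos 5) + 7 = pos 12 = 'm'
  'j' (pos 9) + 7 = pos 16 = 'q'
Result: elmq

elmq


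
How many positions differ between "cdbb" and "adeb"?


Comparing "cdbb" and "adeb" position by position:
  Position 0: 'c' vs 'a' => DIFFER
  Position 1: 'd' vs 'd' => same
  Position 2: 'b' vs 'e' => DIFFER
  Position 3: 'b' vs 'b' => same
Positions that differ: 2

2


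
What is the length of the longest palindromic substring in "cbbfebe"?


Input: "cbbfebe"
Checking substrings for palindromes:
  [4:7] "ebe" (len 3) => palindrome
  [1:3] "bb" (len 2) => palindrome
Longest palindromic substring: "ebe" with length 3

3


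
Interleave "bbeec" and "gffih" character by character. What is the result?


Interleaving "bbeec" and "gffih":
  Position 0: 'b' from first, 'g' from second => "bg"
  Position 1: 'b' from first, 'f' from second => "bf"
  Position 2: 'e' from first, 'f' from second => "ef"
  Position 3: 'e' from first, 'i' from second => "ei"
  Position 4: 'c' from first, 'h' from second => "ch"
Result: bgbfefeich

bgbfefeich


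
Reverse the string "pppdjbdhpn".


Input: pppdjbdhpn
Reading characters right to left:
  Position 9: 'n'
  Position 8: 'p'
  Position 7: 'h'
  Position 6: 'd'
  Position 5: 'b'
  Position 4: 'j'
  Position 3: 'd'
  Position 2: 'p'
  Position 1: 'p'
  Position 0: 'p'
Reversed: nphdbjdppp

nphdbjdppp


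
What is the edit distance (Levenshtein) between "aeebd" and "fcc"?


Computing edit distance: "aeebd" -> "fcc"
DP table:
           f    c    c
      0    1    2    3
  a   1    1    2    3
  e   2    2    2    3
  e   3    3    3    3
  b   4    4    4    4
  d   5    5    5    5
Edit distance = dp[5][3] = 5

5


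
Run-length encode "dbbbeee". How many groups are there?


Input: dbbbeee
Scanning for consecutive runs:
  Group 1: 'd' x 1 (positions 0-0)
  Group 2: 'b' x 3 (positions 1-3)
  Group 3: 'e' x 3 (positions 4-6)
Total groups: 3

3


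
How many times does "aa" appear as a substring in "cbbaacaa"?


Searching for "aa" in "cbbaacaa"
Scanning each position:
  Position 0: "cb" => no
  Position 1: "bb" => no
  Position 2: "ba" => no
  Position 3: "aa" => MATCH
  Position 4: "ac" => no
  Position 5: "ca" => no
  Position 6: "aa" => MATCH
Total occurrences: 2

2


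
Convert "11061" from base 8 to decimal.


Input: "11061" in base 8
Positional expansion:
  Digit '1' (value 1) x 8^4 = 4096
  Digit '1' (value 1) x 8^3 = 512
  Digit '0' (value 0) x 8^2 = 0
  Digit '6' (value 6) x 8^1 = 48
  Digit '1' (value 1) x 8^0 = 1
Sum = 4657

4657


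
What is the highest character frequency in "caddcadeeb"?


Input: caddcadeeb
Character counts:
  'a': 2
  'b': 1
  'c': 2
  'd': 3
  'e': 2
Maximum frequency: 3

3


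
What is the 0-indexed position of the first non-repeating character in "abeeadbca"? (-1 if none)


Input: abeeadbca
Character frequencies:
  'a': 3
  'b': 2
  'c': 1
  'd': 1
  'e': 2
Scanning left to right for freq == 1:
  Position 0 ('a'): freq=3, skip
  Position 1 ('b'): freq=2, skip
  Position 2 ('e'): freq=2, skip
  Position 3 ('e'): freq=2, skip
  Position 4 ('a'): freq=3, skip
  Position 5 ('d'): unique! => answer = 5

5


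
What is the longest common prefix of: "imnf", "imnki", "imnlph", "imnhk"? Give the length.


Words: imnf, imnki, imnlph, imnhk
  Position 0: all 'i' => match
  Position 1: all 'm' => match
  Position 2: all 'n' => match
  Position 3: ('f', 'k', 'l', 'h') => mismatch, stop
LCP = "imn" (length 3)

3


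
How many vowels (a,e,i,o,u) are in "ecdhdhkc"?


Input: ecdhdhkc
Checking each character:
  'e' at position 0: vowel (running total: 1)
  'c' at position 1: consonant
  'd' at position 2: consonant
  'h' at position 3: consonant
  'd' at position 4: consonant
  'h' at position 5: consonant
  'k' at position 6: consonant
  'c' at position 7: consonant
Total vowels: 1

1


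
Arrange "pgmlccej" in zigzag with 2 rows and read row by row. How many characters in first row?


Zigzag "pgmlccej" into 2 rows:
Placing characters:
  'p' => row 0
  'g' => row 1
  'm' => row 0
  'l' => row 1
  'c' => row 0
  'c' => row 1
  'e' => row 0
  'j' => row 1
Rows:
  Row 0: "pmce"
  Row 1: "glcj"
First row length: 4

4


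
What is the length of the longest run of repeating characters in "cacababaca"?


Input: "cacababaca"
Scanning for longest run:
  Position 1 ('a'): new char, reset run to 1
  Position 2 ('c'): new char, reset run to 1
  Position 3 ('a'): new char, reset run to 1
  Position 4 ('b'): new char, reset run to 1
  Position 5 ('a'): new char, reset run to 1
  Position 6 ('b'): new char, reset run to 1
  Position 7 ('a'): new char, reset run to 1
  Position 8 ('c'): new char, reset run to 1
  Position 9 ('a'): new char, reset run to 1
Longest run: 'c' with length 1

1


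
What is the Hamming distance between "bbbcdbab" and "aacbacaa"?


Comparing "bbbcdbab" and "aacbacaa" position by position:
  Position 0: 'b' vs 'a' => differ
  Position 1: 'b' vs 'a' => differ
  Position 2: 'b' vs 'c' => differ
  Position 3: 'c' vs 'b' => differ
  Position 4: 'd' vs 'a' => differ
  Position 5: 'b' vs 'c' => differ
  Position 6: 'a' vs 'a' => same
  Position 7: 'b' vs 'a' => differ
Total differences (Hamming distance): 7

7


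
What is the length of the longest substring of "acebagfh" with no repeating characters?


Input: "acebagfh"
Sliding window (track last position of each char):
  Position 0 ('a'): window [0,0] length 1 -- new best
  Position 1 ('c'): window [0,1] length 2 -- new best
  Position 2 ('e'): window [0,2] length 3 -- new best
  Position 3 ('b'): window [0,3] length 4 -- new best
  Position 4 ('a'): repeat (last at 0), move window start to 1
  Position 4 ('a'): window [1,4] length 4
  Position 5 ('g'): window [1,5] length 5 -- new best
  Position 6 ('f'): window [1,6] length 6 -- new best
  Position 7 ('h'): window [1,7] length 7 -- new best
Longest substring with no repeats: "cebagfh" with length 7

7


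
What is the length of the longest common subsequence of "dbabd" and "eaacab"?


LCS of "dbabd" and "eaacab"
DP table:
           e    a    a    c    a    b
      0    0    0    0    0    0    0
  d   0    0    0    0    0    0    0
  b   0    0    0    0    0    0    1
  a   0    0    1    1    1    1    1
  b   0    0    1    1    1    1    2
  d   0    0    1    1    1    1    2
LCS length = dp[5][6] = 2

2


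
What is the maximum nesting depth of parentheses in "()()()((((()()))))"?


Input: "()()()((((()()))))"
Tracking depth:
  Position 0 '(': depth becomes 1
  Position 1 ')': depth becomes 0
  Position 2 '(': depth becomes 1
  Position 3 ')': depth becomes 0
  Position 4 '(': depth becomes 1
  Position 5 ')': depth becomes 0
  Position 6 '(': depth becomes 1
  Position 7 '(': depth becomes 2
  Position 8 '(': depth becomes 3
  Position 9 '(': depth becomes 4
  Position 10 '(': depth becomes 5
  Position 11 ')': depth becomes 4
  Position 12 '(': depth becomes 5
  Position 13 ')': depth becomes 4
  Position 14 ')': depth becomes 3
  Position 15 ')': depth becomes 2
  Position 16 ')': depth becomes 1
  Position 17 ')': depth becomes 0
Maximum depth reached: 5

5


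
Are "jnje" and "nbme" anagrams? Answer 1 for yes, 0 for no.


Strings: "jnje", "nbme"
Sorted first:  ejjn
Sorted second: bemn
Differ at position 0: 'e' vs 'b' => not anagrams

0


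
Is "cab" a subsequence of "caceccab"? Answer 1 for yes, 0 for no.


Check if "cab" is a subsequence of "caceccab"
Greedy scan:
  Position 0 ('c'): matches sub[0] = 'c'
  Position 1 ('a'): matches sub[1] = 'a'
  Position 2 ('c'): no match needed
  Position 3 ('e'): no match needed
  Position 4 ('c'): no match needed
  Position 5 ('c'): no match needed
  Position 6 ('a'): no match needed
  Position 7 ('b'): matches sub[2] = 'b'
All 3 characters matched => is a subsequence

1


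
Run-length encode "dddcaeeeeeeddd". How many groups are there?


Input: dddcaeeeeeeddd
Scanning for consecutive runs:
  Group 1: 'd' x 3 (positions 0-2)
  Group 2: 'c' x 1 (positions 3-3)
  Group 3: 'a' x 1 (positions 4-4)
  Group 4: 'e' x 6 (positions 5-10)
  Group 5: 'd' x 3 (positions 11-13)
Total groups: 5

5


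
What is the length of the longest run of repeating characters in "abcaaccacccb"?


Input: "abcaaccacccb"
Scanning for longest run:
  Position 1 ('b'): new char, reset run to 1
  Position 2 ('c'): new char, reset run to 1
  Position 3 ('a'): new char, reset run to 1
  Position 4 ('a'): continues run of 'a', length=2
  Position 5 ('c'): new char, reset run to 1
  Position 6 ('c'): continues run of 'c', length=2
  Position 7 ('a'): new char, reset run to 1
  Position 8 ('c'): new char, reset run to 1
  Position 9 ('c'): continues run of 'c', length=2
  Position 10 ('c'): continues run of 'c', length=3
  Position 11 ('b'): new char, reset run to 1
Longest run: 'c' with length 3

3


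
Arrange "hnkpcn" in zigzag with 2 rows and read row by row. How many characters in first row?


Zigzag "hnkpcn" into 2 rows:
Placing characters:
  'h' => row 0
  'n' => row 1
  'k' => row 0
  'p' => row 1
  'c' => row 0
  'n' => row 1
Rows:
  Row 0: "hkc"
  Row 1: "npn"
First row length: 3

3


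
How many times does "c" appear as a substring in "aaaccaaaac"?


Searching for "c" in "aaaccaaaac"
Scanning each position:
  Position 0: "a" => no
  Position 1: "a" => no
  Position 2: "a" => no
  Position 3: "c" => MATCH
  Position 4: "c" => MATCH
  Position 5: "a" => no
  Position 6: "a" => no
  Position 7: "a" => no
  Position 8: "a" => no
  Position 9: "c" => MATCH
Total occurrences: 3

3


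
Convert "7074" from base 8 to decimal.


Input: "7074" in base 8
Positional expansion:
  Digit '7' (value 7) x 8^3 = 3584
  Digit '0' (value 0) x 8^2 = 0
  Digit '7' (value 7) x 8^1 = 56
  Digit '4' (value 4) x 8^0 = 4
Sum = 3644

3644


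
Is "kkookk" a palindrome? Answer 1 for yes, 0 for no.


Input: kkookk
Reversed: kkookk
  Compare pos 0 ('k') with pos 5 ('k'): match
  Compare pos 1 ('k') with pos 4 ('k'): match
  Compare pos 2 ('o') with pos 3 ('o'): match
Result: palindrome

1


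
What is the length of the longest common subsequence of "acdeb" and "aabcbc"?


LCS of "acdeb" and "aabcbc"
DP table:
           a    a    b    c    b    c
      0    0    0    0    0    0    0
  a   0    1    1    1    1    1    1
  c   0    1    1    1    2    2    2
  d   0    1    1    1    2    2    2
  e   0    1    1    1    2    2    2
  b   0    1    1    2    2    3    3
LCS length = dp[5][6] = 3

3


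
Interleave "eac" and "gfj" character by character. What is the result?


Interleaving "eac" and "gfj":
  Position 0: 'e' from first, 'g' from second => "eg"
  Position 1: 'a' from first, 'f' from second => "af"
  Position 2: 'c' from first, 'j' from second => "cj"
Result: egafcj

egafcj


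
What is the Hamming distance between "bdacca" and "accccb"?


Comparing "bdacca" and "accccb" position by position:
  Position 0: 'b' vs 'a' => differ
  Position 1: 'd' vs 'c' => differ
  Position 2: 'a' vs 'c' => differ
  Position 3: 'c' vs 'c' => same
  Position 4: 'c' vs 'c' => same
  Position 5: 'a' vs 'b' => differ
Total differences (Hamming distance): 4

4


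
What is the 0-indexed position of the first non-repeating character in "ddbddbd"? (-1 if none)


Input: ddbddbd
Character frequencies:
  'b': 2
  'd': 5
Scanning left to right for freq == 1:
  Position 0 ('d'): freq=5, skip
  Position 1 ('d'): freq=5, skip
  Position 2 ('b'): freq=2, skip
  Position 3 ('d'): freq=5, skip
  Position 4 ('d'): freq=5, skip
  Position 5 ('b'): freq=2, skip
  Position 6 ('d'): freq=5, skip
  No unique character found => answer = -1

-1


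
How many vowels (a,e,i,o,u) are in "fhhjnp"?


Input: fhhjnp
Checking each character:
  'f' at position 0: consonant
  'h' at position 1: consonant
  'h' at position 2: consonant
  'j' at position 3: consonant
  'n' at position 4: consonant
  'p' at position 5: consonant
Total vowels: 0

0


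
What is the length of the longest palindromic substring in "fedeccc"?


Input: "fedeccc"
Checking substrings for palindromes:
  [1:4] "ede" (len 3) => palindrome
  [4:7] "ccc" (len 3) => palindrome
  [4:6] "cc" (len 2) => palindrome
  [5:7] "cc" (len 2) => palindrome
Longest palindromic substring: "ede" with length 3

3


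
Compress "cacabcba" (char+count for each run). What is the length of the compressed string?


Input: cacabcba
Runs:
  'c' x 1 => "c1"
  'a' x 1 => "a1"
  'c' x 1 => "c1"
  'a' x 1 => "a1"
  'b' x 1 => "b1"
  'c' x 1 => "c1"
  'b' x 1 => "b1"
  'a' x 1 => "a1"
Compressed: "c1a1c1a1b1c1b1a1"
Compressed length: 16

16


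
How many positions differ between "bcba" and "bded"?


Comparing "bcba" and "bded" position by position:
  Position 0: 'b' vs 'b' => same
  Position 1: 'c' vs 'd' => DIFFER
  Position 2: 'b' vs 'e' => DIFFER
  Position 3: 'a' vs 'd' => DIFFER
Positions that differ: 3

3


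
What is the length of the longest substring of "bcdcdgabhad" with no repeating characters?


Input: "bcdcdgabhad"
Sliding window (track last position of each char):
  Position 0 ('b'): window [0,0] length 1 -- new best
  Position 1 ('c'): window [0,1] length 2 -- new best
  Position 2 ('d'): window [0,2] length 3 -- new best
  Position 3 ('c'): repeat (last at 1), move window start to 2
  Position 3 ('c'): window [2,3] length 2
  Position 4 ('d'): repeat (last at 2), move window start to 3
  Position 4 ('d'): window [3,4] length 2
  Position 5 ('g'): window [3,5] length 3
  Position 6 ('a'): window [3,6] length 4 -- new best
  Position 7 ('b'): window [3,7] length 5 -- new best
  Position 8 ('h'): window [3,8] length 6 -- new best
  Position 9 ('a'): repeat (last at 6), move window start to 7
  Position 9 ('a'): window [7,9] length 3
  Position 10 ('d'): window [7,10] length 4
Longest substring with no repeats: "cdgabh" with length 6

6


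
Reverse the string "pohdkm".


Input: pohdkm
Reading characters right to left:
  Position 5: 'm'
  Position 4: 'k'
  Position 3: 'd'
  Position 2: 'h'
  Position 1: 'o'
  Position 0: 'p'
Reversed: mkdhop

mkdhop


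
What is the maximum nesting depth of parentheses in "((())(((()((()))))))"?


Input: "((())(((()((()))))))"
Tracking depth:
  Position 0 '(': depth becomes 1
  Position 1 '(': depth becomes 2
  Position 2 '(': depth becomes 3
  Position 3 ')': depth becomes 2
  Position 4 ')': depth becomes 1
  Position 5 '(': depth becomes 2
  Position 6 '(': depth becomes 3
  Position 7 '(': depth becomes 4
  Position 8 '(': depth becomes 5
  Position 9 ')': depth becomes 4
  Position 10 '(': depth becomes 5
  Position 11 '(': depth becomes 6
  Position 12 '(': depth becomes 7
  Position 13 ')': depth becomes 6
  Position 14 ')': depth becomes 5
  Position 15 ')': depth becomes 4
  Position 16 ')': depth becomes 3
  Position 17 ')': depth becomes 2
  Position 18 ')': depth becomes 1
  Position 19 ')': depth becomes 0
Maximum depth reached: 7

7


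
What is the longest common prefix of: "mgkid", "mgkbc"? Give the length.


Words: mgkid, mgkbc
  Position 0: all 'm' => match
  Position 1: all 'g' => match
  Position 2: all 'k' => match
  Position 3: ('i', 'b') => mismatch, stop
LCP = "mgk" (length 3)

3


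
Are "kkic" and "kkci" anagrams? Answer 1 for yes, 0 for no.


Strings: "kkic", "kkci"
Sorted first:  cikk
Sorted second: cikk
Sorted forms match => anagrams

1


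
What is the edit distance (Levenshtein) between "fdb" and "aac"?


Computing edit distance: "fdb" -> "aac"
DP table:
           a    a    c
      0    1    2    3
  f   1    1    2    3
  d   2    2    2    3
  b   3    3    3    3
Edit distance = dp[3][3] = 3

3


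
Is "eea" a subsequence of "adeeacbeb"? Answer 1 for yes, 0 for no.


Check if "eea" is a subsequence of "adeeacbeb"
Greedy scan:
  Position 0 ('a'): no match needed
  Position 1 ('d'): no match needed
  Position 2 ('e'): matches sub[0] = 'e'
  Position 3 ('e'): matches sub[1] = 'e'
  Position 4 ('a'): matches sub[2] = 'a'
  Position 5 ('c'): no match needed
  Position 6 ('b'): no match needed
  Position 7 ('e'): no match needed
  Position 8 ('b'): no match needed
All 3 characters matched => is a subsequence

1


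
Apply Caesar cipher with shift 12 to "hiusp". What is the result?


Caesar cipher: shift "hiusp" by 12
  'h' (pos 7) + 12 = pos 19 = 't'
  'i' (pos 8) + 12 = pos 20 = 'u'
  'u' (pos 20) + 12 = pos 6 = 'g'
  's' (pos 18) + 12 = pos 4 = 'e'
  'p' (pos 15) + 12 = pos 1 = 'b'
Result: tugeb

tugeb


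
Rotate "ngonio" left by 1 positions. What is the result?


Input: "ngonio", rotate left by 1
First 1 characters: "n"
Remaining characters: "gonio"
Concatenate remaining + first: "gonio" + "n" = "gonion"

gonion


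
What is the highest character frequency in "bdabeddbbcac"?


Input: bdabeddbbcac
Character counts:
  'a': 2
  'b': 4
  'c': 2
  'd': 3
  'e': 1
Maximum frequency: 4

4


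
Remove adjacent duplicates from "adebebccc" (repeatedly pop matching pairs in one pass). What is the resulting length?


Input: adebebccc
Stack-based adjacent duplicate removal:
  Read 'a': push. Stack: a
  Read 'd': push. Stack: ad
  Read 'e': push. Stack: ade
  Read 'b': push. Stack: adeb
  Read 'e': push. Stack: adebe
  Read 'b': push. Stack: adebeb
  Read 'c': push. Stack: adebebc
  Read 'c': matches stack top 'c' => pop. Stack: adebeb
  Read 'c': push. Stack: adebebc
Final stack: "adebebc" (length 7)

7


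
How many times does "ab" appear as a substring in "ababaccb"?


Searching for "ab" in "ababaccb"
Scanning each position:
  Position 0: "ab" => MATCH
  Position 1: "ba" => no
  Position 2: "ab" => MATCH
  Position 3: "ba" => no
  Position 4: "ac" => no
  Position 5: "cc" => no
  Position 6: "cb" => no
Total occurrences: 2

2


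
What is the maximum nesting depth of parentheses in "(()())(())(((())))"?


Input: "(()())(())(((())))"
Tracking depth:
  Position 0 '(': depth becomes 1
  Position 1 '(': depth becomes 2
  Position 2 ')': depth becomes 1
  Position 3 '(': depth becomes 2
  Position 4 ')': depth becomes 1
  Position 5 ')': depth becomes 0
  Position 6 '(': depth becomes 1
  Position 7 '(': depth becomes 2
  Position 8 ')': depth becomes 1
  Position 9 ')': depth becomes 0
  Position 10 '(': depth becomes 1
  Position 11 '(': depth becomes 2
  Position 12 '(': depth becomes 3
  Position 13 '(': depth becomes 4
  Position 14 ')': depth becomes 3
  Position 15 ')': depth becomes 2
  Position 16 ')': depth becomes 1
  Position 17 ')': depth becomes 0
Maximum depth reached: 4

4


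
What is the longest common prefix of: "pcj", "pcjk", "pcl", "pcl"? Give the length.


Words: pcj, pcjk, pcl, pcl
  Position 0: all 'p' => match
  Position 1: all 'c' => match
  Position 2: ('j', 'j', 'l', 'l') => mismatch, stop
LCP = "pc" (length 2)

2


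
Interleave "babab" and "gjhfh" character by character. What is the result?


Interleaving "babab" and "gjhfh":
  Position 0: 'b' from first, 'g' from second => "bg"
  Position 1: 'a' from first, 'j' from second => "aj"
  Position 2: 'b' from first, 'h' from second => "bh"
  Position 3: 'a' from first, 'f' from second => "af"
  Position 4: 'b' from first, 'h' from second => "bh"
Result: bgajbhafbh

bgajbhafbh


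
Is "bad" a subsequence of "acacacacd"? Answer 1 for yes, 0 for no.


Check if "bad" is a subsequence of "acacacacd"
Greedy scan:
  Position 0 ('a'): no match needed
  Position 1 ('c'): no match needed
  Position 2 ('a'): no match needed
  Position 3 ('c'): no match needed
  Position 4 ('a'): no match needed
  Position 5 ('c'): no match needed
  Position 6 ('a'): no match needed
  Position 7 ('c'): no match needed
  Position 8 ('d'): no match needed
Only matched 0/3 characters => not a subsequence

0


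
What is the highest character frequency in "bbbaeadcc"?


Input: bbbaeadcc
Character counts:
  'a': 2
  'b': 3
  'c': 2
  'd': 1
  'e': 1
Maximum frequency: 3

3


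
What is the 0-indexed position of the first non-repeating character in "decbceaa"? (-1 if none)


Input: decbceaa
Character frequencies:
  'a': 2
  'b': 1
  'c': 2
  'd': 1
  'e': 2
Scanning left to right for freq == 1:
  Position 0 ('d'): unique! => answer = 0

0


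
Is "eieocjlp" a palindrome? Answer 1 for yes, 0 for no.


Input: eieocjlp
Reversed: pljcoeie
  Compare pos 0 ('e') with pos 7 ('p'): MISMATCH
  Compare pos 1 ('i') with pos 6 ('l'): MISMATCH
  Compare pos 2 ('e') with pos 5 ('j'): MISMATCH
  Compare pos 3 ('o') with pos 4 ('c'): MISMATCH
Result: not a palindrome

0


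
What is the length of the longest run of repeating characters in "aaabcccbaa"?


Input: "aaabcccbaa"
Scanning for longest run:
  Position 1 ('a'): continues run of 'a', length=2
  Position 2 ('a'): continues run of 'a', length=3
  Position 3 ('b'): new char, reset run to 1
  Position 4 ('c'): new char, reset run to 1
  Position 5 ('c'): continues run of 'c', length=2
  Position 6 ('c'): continues run of 'c', length=3
  Position 7 ('b'): new char, reset run to 1
  Position 8 ('a'): new char, reset run to 1
  Position 9 ('a'): continues run of 'a', length=2
Longest run: 'a' with length 3

3


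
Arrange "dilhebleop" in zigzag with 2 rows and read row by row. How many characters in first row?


Zigzag "dilhebleop" into 2 rows:
Placing characters:
  'd' => row 0
  'i' => row 1
  'l' => row 0
  'h' => row 1
  'e' => row 0
  'b' => row 1
  'l' => row 0
  'e' => row 1
  'o' => row 0
  'p' => row 1
Rows:
  Row 0: "dlelo"
  Row 1: "ihbep"
First row length: 5

5


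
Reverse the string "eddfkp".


Input: eddfkp
Reading characters right to left:
  Position 5: 'p'
  Position 4: 'k'
  Position 3: 'f'
  Position 2: 'd'
  Position 1: 'd'
  Position 0: 'e'
Reversed: pkfdde

pkfdde


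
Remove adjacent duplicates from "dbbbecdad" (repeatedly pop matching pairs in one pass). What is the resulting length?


Input: dbbbecdad
Stack-based adjacent duplicate removal:
  Read 'd': push. Stack: d
  Read 'b': push. Stack: db
  Read 'b': matches stack top 'b' => pop. Stack: d
  Read 'b': push. Stack: db
  Read 'e': push. Stack: dbe
  Read 'c': push. Stack: dbec
  Read 'd': push. Stack: dbecd
  Read 'a': push. Stack: dbecda
  Read 'd': push. Stack: dbecdad
Final stack: "dbecdad" (length 7)

7


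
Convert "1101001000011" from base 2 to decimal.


Input: "1101001000011" in base 2
Positional expansion:
  Digit '1' (value 1) x 2^12 = 4096
  Digit '1' (value 1) x 2^11 = 2048
  Digit '0' (value 0) x 2^10 = 0
  Digit '1' (value 1) x 2^9 = 512
  Digit '0' (value 0) x 2^8 = 0
  Digit '0' (value 0) x 2^7 = 0
  Digit '1' (value 1) x 2^6 = 64
  Digit '0' (value 0) x 2^5 = 0
  Digit '0' (value 0) x 2^4 = 0
  Digit '0' (value 0) x 2^3 = 0
  Digit '0' (value 0) x 2^2 = 0
  Digit '1' (value 1) x 2^1 = 2
  Digit '1' (value 1) x 2^0 = 1
Sum = 6723

6723


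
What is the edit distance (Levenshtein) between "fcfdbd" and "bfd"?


Computing edit distance: "fcfdbd" -> "bfd"
DP table:
           b    f    d
      0    1    2    3
  f   1    1    1    2
  c   2    2    2    2
  f   3    3    2    3
  d   4    4    3    2
  b   5    4    4    3
  d   6    5    5    4
Edit distance = dp[6][3] = 4

4


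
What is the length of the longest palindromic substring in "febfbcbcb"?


Input: "febfbcbcb"
Checking substrings for palindromes:
  [4:9] "bcbcb" (len 5) => palindrome
  [2:5] "bfb" (len 3) => palindrome
  [4:7] "bcb" (len 3) => palindrome
  [5:8] "cbc" (len 3) => palindrome
  [6:9] "bcb" (len 3) => palindrome
Longest palindromic substring: "bcbcb" with length 5

5


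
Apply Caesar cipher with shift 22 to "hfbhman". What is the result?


Caesar cipher: shift "hfbhman" by 22
  'h' (pos 7) + 22 = pos 3 = 'd'
  'f' (pos 5) + 22 = pos 1 = 'b'
  'b' (pos 1) + 22 = pos 23 = 'x'
  'h' (pos 7) + 22 = pos 3 = 'd'
  'm' (pos 12) + 22 = pos 8 = 'i'
  'a' (pos 0) + 22 = pos 22 = 'w'
  'n' (pos 13) + 22 = pos 9 = 'j'
Result: dbxdiwj

dbxdiwj


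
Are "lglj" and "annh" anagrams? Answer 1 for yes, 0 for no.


Strings: "lglj", "annh"
Sorted first:  gjll
Sorted second: ahnn
Differ at position 0: 'g' vs 'a' => not anagrams

0


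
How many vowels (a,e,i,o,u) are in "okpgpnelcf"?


Input: okpgpnelcf
Checking each character:
  'o' at position 0: vowel (running total: 1)
  'k' at position 1: consonant
  'p' at position 2: consonant
  'g' at position 3: consonant
  'p' at position 4: consonant
  'n' at position 5: consonant
  'e' at position 6: vowel (running total: 2)
  'l' at position 7: consonant
  'c' at position 8: consonant
  'f' at position 9: consonant
Total vowels: 2

2


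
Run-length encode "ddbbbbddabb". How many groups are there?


Input: ddbbbbddabb
Scanning for consecutive runs:
  Group 1: 'd' x 2 (positions 0-1)
  Group 2: 'b' x 4 (positions 2-5)
  Group 3: 'd' x 2 (positions 6-7)
  Group 4: 'a' x 1 (positions 8-8)
  Group 5: 'b' x 2 (positions 9-10)
Total groups: 5

5


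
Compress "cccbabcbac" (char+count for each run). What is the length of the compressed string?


Input: cccbabcbac
Runs:
  'c' x 3 => "c3"
  'b' x 1 => "b1"
  'a' x 1 => "a1"
  'b' x 1 => "b1"
  'c' x 1 => "c1"
  'b' x 1 => "b1"
  'a' x 1 => "a1"
  'c' x 1 => "c1"
Compressed: "c3b1a1b1c1b1a1c1"
Compressed length: 16

16


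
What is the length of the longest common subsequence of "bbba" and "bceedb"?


LCS of "bbba" and "bceedb"
DP table:
           b    c    e    e    d    b
      0    0    0    0    0    0    0
  b   0    1    1    1    1    1    1
  b   0    1    1    1    1    1    2
  b   0    1    1    1    1    1    2
  a   0    1    1    1    1    1    2
LCS length = dp[4][6] = 2

2


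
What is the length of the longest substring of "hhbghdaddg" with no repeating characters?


Input: "hhbghdaddg"
Sliding window (track last position of each char):
  Position 0 ('h'): window [0,0] length 1 -- new best
  Position 1 ('h'): repeat (last at 0), move window start to 1
  Position 1 ('h'): window [1,1] length 1
  Position 2 ('b'): window [1,2] length 2 -- new best
  Position 3 ('g'): window [1,3] length 3 -- new best
  Position 4 ('h'): repeat (last at 1), move window start to 2
  Position 4 ('h'): window [2,4] length 3
  Position 5 ('d'): window [2,5] length 4 -- new best
  Position 6 ('a'): window [2,6] length 5 -- new best
  Position 7 ('d'): repeat (last at 5), move window start to 6
  Position 7 ('d'): window [6,7] length 2
  Position 8 ('d'): repeat (last at 7), move window start to 8
  Position 8 ('d'): window [8,8] length 1
  Position 9 ('g'): window [8,9] length 2
Longest substring with no repeats: "bghda" with length 5

5


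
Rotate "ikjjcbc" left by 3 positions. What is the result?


Input: "ikjjcbc", rotate left by 3
First 3 characters: "ikj"
Remaining characters: "jcbc"
Concatenate remaining + first: "jcbc" + "ikj" = "jcbcikj"

jcbcikj


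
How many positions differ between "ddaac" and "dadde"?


Comparing "ddaac" and "dadde" position by position:
  Position 0: 'd' vs 'd' => same
  Position 1: 'd' vs 'a' => DIFFER
  Position 2: 'a' vs 'd' => DIFFER
  Position 3: 'a' vs 'd' => DIFFER
  Position 4: 'c' vs 'e' => DIFFER
Positions that differ: 4

4


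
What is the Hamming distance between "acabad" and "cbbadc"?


Comparing "acabad" and "cbbadc" position by position:
  Position 0: 'a' vs 'c' => differ
  Position 1: 'c' vs 'b' => differ
  Position 2: 'a' vs 'b' => differ
  Position 3: 'b' vs 'a' => differ
  Position 4: 'a' vs 'd' => differ
  Position 5: 'd' vs 'c' => differ
Total differences (Hamming distance): 6

6


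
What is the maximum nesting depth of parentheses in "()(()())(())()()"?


Input: "()(()())(())()()"
Tracking depth:
  Position 0 '(': depth becomes 1
  Position 1 ')': depth becomes 0
  Position 2 '(': depth becomes 1
  Position 3 '(': depth becomes 2
  Position 4 ')': depth becomes 1
  Position 5 '(': depth becomes 2
  Position 6 ')': depth becomes 1
  Position 7 ')': depth becomes 0
  Position 8 '(': depth becomes 1
  Position 9 '(': depth becomes 2
  Position 10 ')': depth becomes 1
  Position 11 ')': depth becomes 0
  Position 12 '(': depth becomes 1
  Position 13 ')': depth becomes 0
  Position 14 '(': depth becomes 1
  Position 15 ')': depth becomes 0
Maximum depth reached: 2

2


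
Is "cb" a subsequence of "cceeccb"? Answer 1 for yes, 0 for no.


Check if "cb" is a subsequence of "cceeccb"
Greedy scan:
  Position 0 ('c'): matches sub[0] = 'c'
  Position 1 ('c'): no match needed
  Position 2 ('e'): no match needed
  Position 3 ('e'): no match needed
  Position 4 ('c'): no match needed
  Position 5 ('c'): no match needed
  Position 6 ('b'): matches sub[1] = 'b'
All 2 characters matched => is a subsequence

1


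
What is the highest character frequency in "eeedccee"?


Input: eeedccee
Character counts:
  'c': 2
  'd': 1
  'e': 5
Maximum frequency: 5

5


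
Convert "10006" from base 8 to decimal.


Input: "10006" in base 8
Positional expansion:
  Digit '1' (value 1) x 8^4 = 4096
  Digit '0' (value 0) x 8^3 = 0
  Digit '0' (value 0) x 8^2 = 0
  Digit '0' (value 0) x 8^1 = 0
  Digit '6' (value 6) x 8^0 = 6
Sum = 4102

4102


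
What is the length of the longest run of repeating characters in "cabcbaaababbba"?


Input: "cabcbaaababbba"
Scanning for longest run:
  Position 1 ('a'): new char, reset run to 1
  Position 2 ('b'): new char, reset run to 1
  Position 3 ('c'): new char, reset run to 1
  Position 4 ('b'): new char, reset run to 1
  Position 5 ('a'): new char, reset run to 1
  Position 6 ('a'): continues run of 'a', length=2
  Position 7 ('a'): continues run of 'a', length=3
  Position 8 ('b'): new char, reset run to 1
  Position 9 ('a'): new char, reset run to 1
  Position 10 ('b'): new char, reset run to 1
  Position 11 ('b'): continues run of 'b', length=2
  Position 12 ('b'): continues run of 'b', length=3
  Position 13 ('a'): new char, reset run to 1
Longest run: 'a' with length 3

3


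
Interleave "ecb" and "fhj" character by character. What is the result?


Interleaving "ecb" and "fhj":
  Position 0: 'e' from first, 'f' from second => "ef"
  Position 1: 'c' from first, 'h' from second => "ch"
  Position 2: 'b' from first, 'j' from second => "bj"
Result: efchbj

efchbj


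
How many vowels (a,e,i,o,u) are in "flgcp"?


Input: flgcp
Checking each character:
  'f' at position 0: consonant
  'l' at position 1: consonant
  'g' at position 2: consonant
  'c' at position 3: consonant
  'p' at position 4: consonant
Total vowels: 0

0


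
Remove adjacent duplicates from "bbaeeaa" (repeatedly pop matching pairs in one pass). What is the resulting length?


Input: bbaeeaa
Stack-based adjacent duplicate removal:
  Read 'b': push. Stack: b
  Read 'b': matches stack top 'b' => pop. Stack: (empty)
  Read 'a': push. Stack: a
  Read 'e': push. Stack: ae
  Read 'e': matches stack top 'e' => pop. Stack: a
  Read 'a': matches stack top 'a' => pop. Stack: (empty)
  Read 'a': push. Stack: a
Final stack: "a" (length 1)

1


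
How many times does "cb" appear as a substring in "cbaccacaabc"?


Searching for "cb" in "cbaccacaabc"
Scanning each position:
  Position 0: "cb" => MATCH
  Position 1: "ba" => no
  Position 2: "ac" => no
  Position 3: "cc" => no
  Position 4: "ca" => no
  Position 5: "ac" => no
  Position 6: "ca" => no
  Position 7: "aa" => no
  Position 8: "ab" => no
  Position 9: "bc" => no
Total occurrences: 1

1


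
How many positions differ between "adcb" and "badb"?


Comparing "adcb" and "badb" position by position:
  Position 0: 'a' vs 'b' => DIFFER
  Position 1: 'd' vs 'a' => DIFFER
  Position 2: 'c' vs 'd' => DIFFER
  Position 3: 'b' vs 'b' => same
Positions that differ: 3

3


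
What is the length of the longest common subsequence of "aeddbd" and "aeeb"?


LCS of "aeddbd" and "aeeb"
DP table:
           a    e    e    b
      0    0    0    0    0
  a   0    1    1    1    1
  e   0    1    2    2    2
  d   0    1    2    2    2
  d   0    1    2    2    2
  b   0    1    2    2    3
  d   0    1    2    2    3
LCS length = dp[6][4] = 3

3


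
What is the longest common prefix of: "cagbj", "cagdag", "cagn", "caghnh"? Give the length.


Words: cagbj, cagdag, cagn, caghnh
  Position 0: all 'c' => match
  Position 1: all 'a' => match
  Position 2: all 'g' => match
  Position 3: ('b', 'd', 'n', 'h') => mismatch, stop
LCP = "cag" (length 3)

3


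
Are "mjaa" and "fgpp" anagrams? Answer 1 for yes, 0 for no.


Strings: "mjaa", "fgpp"
Sorted first:  aajm
Sorted second: fgpp
Differ at position 0: 'a' vs 'f' => not anagrams

0


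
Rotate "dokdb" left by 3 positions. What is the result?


Input: "dokdb", rotate left by 3
First 3 characters: "dok"
Remaining characters: "db"
Concatenate remaining + first: "db" + "dok" = "dbdok"

dbdok


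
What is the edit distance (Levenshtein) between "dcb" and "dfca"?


Computing edit distance: "dcb" -> "dfca"
DP table:
           d    f    c    a
      0    1    2    3    4
  d   1    0    1    2    3
  c   2    1    1    1    2
  b   3    2    2    2    2
Edit distance = dp[3][4] = 2

2


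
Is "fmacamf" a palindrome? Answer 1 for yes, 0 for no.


Input: fmacamf
Reversed: fmacamf
  Compare pos 0 ('f') with pos 6 ('f'): match
  Compare pos 1 ('m') with pos 5 ('m'): match
  Compare pos 2 ('a') with pos 4 ('a'): match
Result: palindrome

1


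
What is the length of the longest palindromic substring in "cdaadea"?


Input: "cdaadea"
Checking substrings for palindromes:
  [1:5] "daad" (len 4) => palindrome
  [2:4] "aa" (len 2) => palindrome
Longest palindromic substring: "daad" with length 4

4


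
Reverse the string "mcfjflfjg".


Input: mcfjflfjg
Reading characters right to left:
  Position 8: 'g'
  Position 7: 'j'
  Position 6: 'f'
  Position 5: 'l'
  Position 4: 'f'
  Position 3: 'j'
  Position 2: 'f'
  Position 1: 'c'
  Position 0: 'm'
Reversed: gjflfjfcm

gjflfjfcm


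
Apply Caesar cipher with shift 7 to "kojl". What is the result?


Caesar cipher: shift "kojl" by 7
  'k' (pos 10) + 7 = pos 17 = 'r'
  'o' (pos 14) + 7 = pos 21 = 'v'
  'j' (pos 9) + 7 = pos 16 = 'q'
  'l' (pos 11) + 7 = pos 18 = 's'
Result: rvqs

rvqs


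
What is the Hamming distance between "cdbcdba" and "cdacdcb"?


Comparing "cdbcdba" and "cdacdcb" position by position:
  Position 0: 'c' vs 'c' => same
  Position 1: 'd' vs 'd' => same
  Position 2: 'b' vs 'a' => differ
  Position 3: 'c' vs 'c' => same
  Position 4: 'd' vs 'd' => same
  Position 5: 'b' vs 'c' => differ
  Position 6: 'a' vs 'b' => differ
Total differences (Hamming distance): 3

3


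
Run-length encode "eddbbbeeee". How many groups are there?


Input: eddbbbeeee
Scanning for consecutive runs:
  Group 1: 'e' x 1 (positions 0-0)
  Group 2: 'd' x 2 (positions 1-2)
  Group 3: 'b' x 3 (positions 3-5)
  Group 4: 'e' x 4 (positions 6-9)
Total groups: 4

4


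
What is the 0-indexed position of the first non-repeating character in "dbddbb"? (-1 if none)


Input: dbddbb
Character frequencies:
  'b': 3
  'd': 3
Scanning left to right for freq == 1:
  Position 0 ('d'): freq=3, skip
  Position 1 ('b'): freq=3, skip
  Position 2 ('d'): freq=3, skip
  Position 3 ('d'): freq=3, skip
  Position 4 ('b'): freq=3, skip
  Position 5 ('b'): freq=3, skip
  No unique character found => answer = -1

-1


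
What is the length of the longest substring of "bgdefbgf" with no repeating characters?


Input: "bgdefbgf"
Sliding window (track last position of each char):
  Position 0 ('b'): window [0,0] length 1 -- new best
  Position 1 ('g'): window [0,1] length 2 -- new best
  Position 2 ('d'): window [0,2] length 3 -- new best
  Position 3 ('e'): window [0,3] length 4 -- new best
  Position 4 ('f'): window [0,4] length 5 -- new best
  Position 5 ('b'): repeat (last at 0), move window start to 1
  Position 5 ('b'): window [1,5] length 5
  Position 6 ('g'): repeat (last at 1), move window start to 2
  Position 6 ('g'): window [2,6] length 5
  Position 7 ('f'): repeat (last at 4), move window start to 5
  Position 7 ('f'): window [5,7] length 3
Longest substring with no repeats: "bgdef" with length 5

5
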